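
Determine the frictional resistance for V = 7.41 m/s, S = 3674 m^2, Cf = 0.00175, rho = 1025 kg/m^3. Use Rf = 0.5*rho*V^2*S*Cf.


Formula: Rf = 0.5 * rho * V^2 * S * Cf
Step 1 — V^2 = 7.41^2 = 54.9081
Step 2 — 0.5 * rho * V^2 = 0.5 * 1025 * 54.9081 = 28140.40125
Step 3 — Rf = 28140.40125 * 3674 * 0.00175 ≈ 180930 N (5 s.f.)

180930 N


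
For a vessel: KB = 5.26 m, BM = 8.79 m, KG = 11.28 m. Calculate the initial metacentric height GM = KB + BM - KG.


Formula: GM = KB + BM - KG
Step 1 — KM = KB + BM = 5.26 + 8.79 = 14.05 m
Step 2 — GM = KM - KG = 14.05 - 11.28 = 2.77 m

2.77 m


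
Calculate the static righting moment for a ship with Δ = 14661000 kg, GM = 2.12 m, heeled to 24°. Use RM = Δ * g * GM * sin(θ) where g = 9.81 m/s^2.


Formula: GZ = GM * sin(theta); RM = disp * g * GZ
Step 1 — GZ = 2.12 * sin(24°) = 2.12 * 0.406737 = 0.862282 m
Step 2 — RM = 14661000 * 9.81 * 0.862282 ≈ 124020000 N·m (5 s.f.)

124020000 N·m


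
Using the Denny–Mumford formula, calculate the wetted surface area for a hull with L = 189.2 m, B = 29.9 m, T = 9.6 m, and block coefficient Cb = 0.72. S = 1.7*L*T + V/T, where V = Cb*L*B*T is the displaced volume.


Formula: S = 1.7*L*T + V/T with V = Cb*L*B*T, i.e. S = L * (1.7*T + Cb*B)
Step 1 — 1.7*T = 1.7 * 9.6 = 16.32 m
Step 2 — Cb*B = 0.72 * 29.9 = 21.528 m
Step 3 — 1.7*T + Cb*B = 16.32 + 21.528 = 37.848 m
Step 4 — S = 189.2 * 37.848 ≈ 7160.8 m^2 (5 s.f.)

7160.8 m^2


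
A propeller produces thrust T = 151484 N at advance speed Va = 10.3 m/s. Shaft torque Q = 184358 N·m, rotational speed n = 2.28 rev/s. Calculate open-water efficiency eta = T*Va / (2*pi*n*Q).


Formula: eta = T * Va / (2 * pi * n * Q)
Step 1 — numerator = T * Va = 151484 * 10.3 = 1560285.2
Step 2 — 2 * pi * n = 2 * pi * 2.28 = 14.325663
Step 3 — denominator = 14.325663 * 184358 = 2641050.58
Step 4 — eta = 1560285.2 / 2641050.58 ≈ 0.59078 (5 s.f.)

0.59078


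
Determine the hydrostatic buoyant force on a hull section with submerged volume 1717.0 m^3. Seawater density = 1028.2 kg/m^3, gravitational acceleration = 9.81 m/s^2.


Formula: Fb = rho * g * V
Substituting: Fb = 1028.2 * 9.81 * 1717.0
Intermediate: 1028.2 * 9.81 = 10086.642
Result: Fb = 10086.642 * 1717.0 ≈ 17319000 N (5 s.f.)

17319000 N


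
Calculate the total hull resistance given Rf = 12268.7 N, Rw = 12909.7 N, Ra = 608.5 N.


Formula: Rt = Rf + Rw + Ra
Substituting: Rt = 12268.7 + 12909.7 + 608.5
Result: Rt = 25786.9 N

25786.9 N


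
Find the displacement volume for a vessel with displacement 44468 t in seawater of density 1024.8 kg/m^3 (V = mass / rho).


Formula: V = mass / rho
Step 1 — convert tonnes to kg: 44468 t * 1000 = 44468000 kg
Step 2 — V = 44468000 / 1024.8 ≈ 43392 m^3 (5 s.f.)

43392 m^3


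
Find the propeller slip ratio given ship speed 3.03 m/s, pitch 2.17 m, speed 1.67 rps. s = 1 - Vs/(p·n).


Formula: s = 1 - Vs / (p * n)
Step 1 — p * n = 2.17 * 1.67 = 3.6239
Step 2 — Vs / (p*n) = 3.03 / 3.6239 = 0.836116 (6 d.p.)
Step 3 — s = 1 - 0.836116 = 0.163884

0.163884


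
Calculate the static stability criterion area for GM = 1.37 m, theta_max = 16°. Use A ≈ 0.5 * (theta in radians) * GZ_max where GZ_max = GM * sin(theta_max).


Formula: GZ_max = GM * sin(theta); Area = 0.5 * theta_rad * GZ_max
Step 1 — GZ_max = 1.37 * sin(16°) = 1.37 * 0.275637 = 0.377623 m
Step 2 — theta_rad = 16 * pi/180 = 0.279253 rad
Step 3 — Area = 0.5 * 0.279253 * 0.377623 ≈ 0.052726 m·rad (5 s.f.)

0.052726 m·rad


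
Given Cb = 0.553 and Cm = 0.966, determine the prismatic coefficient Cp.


Formula: Cp = Cb / Cm
Substituting: Cp = 0.553 / 0.966
Result: Cp ≈ 0.57246 (5 s.f.)

0.57246


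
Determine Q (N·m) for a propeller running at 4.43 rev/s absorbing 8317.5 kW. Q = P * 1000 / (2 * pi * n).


Formula: Q = P_W / (2 * pi * n)
Step 1 — P_W = 8317.5 kW * 1000 = 8317500.0 W
Step 2 — 2 * pi * n = 2 * pi * 4.43 = 27.834511
Step 3 — Q = 8317500.0 / 27.834511 ≈ 298820 N·m (5 s.f.)

298820 N·m


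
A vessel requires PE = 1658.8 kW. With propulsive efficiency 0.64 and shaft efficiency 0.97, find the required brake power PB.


Formula: PB = PE / (eta_D * eta_S)
Step 1 — combined efficiency = eta_D * eta_S = 0.64 * 0.97 = 0.6208
Step 2 — PB = 1658.8 / 0.6208 ≈ 2672.0 kW (5 s.f.)

2672.0 kW


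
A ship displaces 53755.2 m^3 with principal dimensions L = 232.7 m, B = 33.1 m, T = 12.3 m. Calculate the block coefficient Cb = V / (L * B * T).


Formula: Cb = V / (L * B * T)
Step 1 — L * B * T = 232.7 * 33.1 * 12.3 = 94739.151 m^3
Step 2 — Cb = 53755.2 / 94739.151 ≈ 0.56740 (5 s.f.)

0.56740


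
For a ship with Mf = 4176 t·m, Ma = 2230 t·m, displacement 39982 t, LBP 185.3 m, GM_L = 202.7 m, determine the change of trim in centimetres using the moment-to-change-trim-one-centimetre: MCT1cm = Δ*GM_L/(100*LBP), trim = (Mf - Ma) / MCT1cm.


Formula: net trimming moment = Mf - Ma; MCT1cm = Δ*GM_L/(100*LBP); trim = net moment / MCT1cm
Step 1 — net trimming moment = 4176 - 2230 = 1946 t·m
Step 2 — MCT1cm = 39982 * 202.7 / (100 * 185.3) = 437.3638 t·m/cm
Step 3 — trim = 1946 / 437.3638 ≈ 4.4494 cm (5 s.f.)

4.4494 cm


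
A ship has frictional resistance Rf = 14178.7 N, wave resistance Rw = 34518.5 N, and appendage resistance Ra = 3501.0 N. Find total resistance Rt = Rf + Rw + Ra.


Formula: Rt = Rf + Rw + Ra
Substituting: Rt = 14178.7 + 34518.5 + 3501.0
Result: Rt = 52198.2 N

52198.2 N


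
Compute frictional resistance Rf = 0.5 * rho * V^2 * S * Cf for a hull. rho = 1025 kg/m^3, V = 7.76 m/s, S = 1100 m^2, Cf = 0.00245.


Formula: Rf = 0.5 * rho * V^2 * S * Cf
Step 1 — V^2 = 7.76^2 = 60.2176
Step 2 — 0.5 * rho * V^2 = 0.5 * 1025 * 60.2176 = 30861.52
Step 3 — Rf = 30861.52 * 1100 * 0.00245 ≈ 83172 N (5 s.f.)

83172 N


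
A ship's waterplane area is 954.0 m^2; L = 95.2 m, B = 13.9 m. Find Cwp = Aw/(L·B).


Formula: Cwp = Aw / (L * B)
Step 1 — L * B = 95.2 * 13.9 = 1323.28 m^2
Step 2 — Cwp = 954.0 / 1323.28 ≈ 0.72094 (5 s.f.)

0.72094


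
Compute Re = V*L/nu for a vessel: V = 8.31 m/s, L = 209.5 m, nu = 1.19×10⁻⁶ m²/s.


Formula: Re = V * L / nu
Step 1 — V * L = 8.31 * 209.5 = 1740.945 m^2/s
Step 2 — Re = 1740.945 / 1.19e-6 = 1.46e+09

1.46e+09


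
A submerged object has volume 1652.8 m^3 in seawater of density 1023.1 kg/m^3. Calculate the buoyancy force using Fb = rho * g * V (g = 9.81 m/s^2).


Formula: Fb = rho * g * V
Substituting: Fb = 1023.1 * 9.81 * 1652.8
Intermediate: 1023.1 * 9.81 = 10036.611
Result: Fb = 10036.611 * 1652.8 ≈ 16589000 N (5 s.f.)

16589000 N


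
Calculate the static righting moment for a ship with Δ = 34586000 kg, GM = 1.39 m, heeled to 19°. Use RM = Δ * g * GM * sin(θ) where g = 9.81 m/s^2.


Formula: GZ = GM * sin(theta); RM = disp * g * GZ
Step 1 — GZ = 1.39 * sin(19°) = 1.39 * 0.325568 = 0.45254 m
Step 2 — RM = 34586000 * 9.81 * 0.45254 ≈ 153540000 N·m (5 s.f.)

153540000 N·m


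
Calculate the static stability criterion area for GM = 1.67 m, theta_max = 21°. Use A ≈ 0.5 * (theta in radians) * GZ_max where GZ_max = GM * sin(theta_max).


Formula: GZ_max = GM * sin(theta); Area = 0.5 * theta_rad * GZ_max
Step 1 — GZ_max = 1.67 * sin(21°) = 1.67 * 0.358368 = 0.598475 m
Step 2 — theta_rad = 21 * pi/180 = 0.366519 rad
Step 3 — Area = 0.5 * 0.366519 * 0.598475 ≈ 0.10968 m·rad (5 s.f.)

0.10968 m·rad


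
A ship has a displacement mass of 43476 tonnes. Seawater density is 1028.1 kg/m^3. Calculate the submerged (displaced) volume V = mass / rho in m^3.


Formula: V = mass / rho
Step 1 — convert tonnes to kg: 43476 t * 1000 = 43476000 kg
Step 2 — V = 43476000 / 1028.1 ≈ 42288 m^3 (5 s.f.)

42288 m^3


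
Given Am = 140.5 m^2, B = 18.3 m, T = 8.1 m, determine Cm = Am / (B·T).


Formula: Cm = Am / (B * T)
Step 1 — B * T = 18.3 * 8.1 = 148.23 m^2
Step 2 — Cm = 140.5 / 148.23 ≈ 0.94785 (5 s.f.)

0.94785


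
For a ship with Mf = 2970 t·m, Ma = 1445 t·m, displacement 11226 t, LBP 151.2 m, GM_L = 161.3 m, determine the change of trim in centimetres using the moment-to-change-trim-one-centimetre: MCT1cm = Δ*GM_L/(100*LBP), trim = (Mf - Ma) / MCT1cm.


Formula: net trimming moment = Mf - Ma; MCT1cm = Δ*GM_L/(100*LBP); trim = net moment / MCT1cm
Step 1 — net trimming moment = 2970 - 1445 = 1525 t·m
Step 2 — MCT1cm = 11226 * 161.3 / (100 * 151.2) = 119.7588 t·m/cm
Step 3 — trim = 1525 / 119.7588 ≈ 12.734 cm (5 s.f.)

12.734 cm


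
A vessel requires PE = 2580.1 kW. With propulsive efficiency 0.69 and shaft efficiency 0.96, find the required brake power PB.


Formula: PB = PE / (eta_D * eta_S)
Step 1 — combined efficiency = eta_D * eta_S = 0.69 * 0.96 = 0.6624
Step 2 — PB = 2580.1 / 0.6624 ≈ 3895.1 kW (5 s.f.)

3895.1 kW


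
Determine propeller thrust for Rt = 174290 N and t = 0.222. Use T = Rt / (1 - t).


Formula: T = Rt / (1 - t)
Step 1 — (1 - t) = 1 - 0.222 = 0.778
Step 2 — T = 174290 / 0.778 ≈ 224020 N (5 s.f.)

224020 N


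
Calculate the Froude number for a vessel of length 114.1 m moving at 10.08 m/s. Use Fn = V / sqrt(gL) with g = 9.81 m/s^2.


Formula: Fn = V / sqrt(g * L)
Step 1 — g * L = 9.81 * 114.1 = 1119.321
Step 2 — sqrt(g * L) = sqrt(1119.321) = 33.456255
Step 3 — Fn = 10.08 / 33.456255 ≈ 0.30129 (5 s.f.)

0.30129


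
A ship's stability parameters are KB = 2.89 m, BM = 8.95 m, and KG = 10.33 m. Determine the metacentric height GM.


Formula: GM = KB + BM - KG
Step 1 — KM = KB + BM = 2.89 + 8.95 = 11.84 m
Step 2 — GM = KM - KG = 11.84 - 10.33 = 1.51 m

1.51 m


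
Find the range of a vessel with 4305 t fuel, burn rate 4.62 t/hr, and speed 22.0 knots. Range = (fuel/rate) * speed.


Formula: endurance = fuel / rate; range = endurance * speed
Step 1 — endurance = 4305 / 4.62 = 931.8182 hours
Step 2 — range = 931.8182 * 22.0 ≈ 20500 nautical miles (5 s.f.)

20500 NM


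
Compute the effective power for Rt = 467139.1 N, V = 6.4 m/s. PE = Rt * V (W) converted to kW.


Formula: PE = Rt * V / 1000 (kW)
Step 1 — PE (W) = 467139.1 * 6.4 = 2989690.24 W
Step 2 — PE (kW) = 2989690.24 / 1000 ≈ 2989.7 kW (5 s.f.)

2989.7 kW


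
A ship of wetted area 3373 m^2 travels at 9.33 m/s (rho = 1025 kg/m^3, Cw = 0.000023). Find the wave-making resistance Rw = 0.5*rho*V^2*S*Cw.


Formula: Rw = 0.5 * rho * V^2 * S * Cw
Step 1 — V^2 = 9.33^2 = 87.0489
Step 2 — 0.5 * rho * V^2 = 0.5 * 1025 * 87.0489 = 44612.56125
Step 3 — Rw = 44612.56125 * 3373 * 0.000023 ≈ 3461.0 N (5 s.f.)

3461.0 N


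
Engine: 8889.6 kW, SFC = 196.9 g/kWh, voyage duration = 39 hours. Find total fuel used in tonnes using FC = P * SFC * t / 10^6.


Formula: FC (tonnes) = P * SFC * t / 1,000,000
Step 1 — P * SFC * t = 8889.6 * 196.9 * 39 = 68264127.36 g
Step 2 — FC (tonnes) = 68264127.36 / 1,000,000 ≈ 68.264 tonnes (5 s.f.)

68.264 tonnes


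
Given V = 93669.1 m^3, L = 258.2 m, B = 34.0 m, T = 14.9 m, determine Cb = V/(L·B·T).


Formula: Cb = V / (L * B * T)
Step 1 — L * B * T = 258.2 * 34.0 * 14.9 = 130804.12 m^3
Step 2 — Cb = 93669.1 / 130804.12 ≈ 0.71610 (5 s.f.)

0.71610


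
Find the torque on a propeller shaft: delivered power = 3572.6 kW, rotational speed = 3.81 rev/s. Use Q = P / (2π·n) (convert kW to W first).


Formula: Q = P_W / (2 * pi * n)
Step 1 — P_W = 3572.6 kW * 1000 = 3572600.0 W
Step 2 — 2 * pi * n = 2 * pi * 3.81 = 23.938936
Step 3 — Q = 3572600.0 / 23.938936 ≈ 149240 N·m (5 s.f.)

149240 N·m


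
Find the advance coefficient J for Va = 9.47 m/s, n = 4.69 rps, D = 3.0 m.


Formula: J = Va / (n * D)
Step 1 — n * D = 4.69 * 3.0 = 14.07
Step 2 — J = 9.47 / 14.07 ≈ 0.67306 (5 s.f.)

0.67306


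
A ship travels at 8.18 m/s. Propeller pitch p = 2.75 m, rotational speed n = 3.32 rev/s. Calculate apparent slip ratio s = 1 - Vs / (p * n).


Formula: s = 1 - Vs / (p * n)
Step 1 — p * n = 2.75 * 3.32 = 9.13
Step 2 — Vs / (p*n) = 8.18 / 9.13 = 0.895947 (6 d.p.)
Step 3 — s = 1 - 0.895947 = 0.104053

0.104053


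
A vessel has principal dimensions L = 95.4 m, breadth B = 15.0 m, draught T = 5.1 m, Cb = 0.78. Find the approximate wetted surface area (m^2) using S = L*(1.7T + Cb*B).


Formula: S = 1.7*L*T + V/T with V = Cb*L*B*T, i.e. S = L * (1.7*T + Cb*B)
Step 1 — 1.7*T = 1.7 * 5.1 = 8.67 m
Step 2 — Cb*B = 0.78 * 15.0 = 11.7 m
Step 3 — 1.7*T + Cb*B = 8.67 + 11.7 = 20.37 m
Step 4 — S = 95.4 * 20.37 ≈ 1943.3 m^2 (5 s.f.)

1943.3 m^2


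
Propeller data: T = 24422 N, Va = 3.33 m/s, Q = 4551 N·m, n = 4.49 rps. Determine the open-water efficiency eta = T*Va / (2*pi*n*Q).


Formula: eta = T * Va / (2 * pi * n * Q)
Step 1 — numerator = T * Va = 24422 * 3.33 = 81325.26
Step 2 — 2 * pi * n = 2 * pi * 4.49 = 28.211502
Step 3 — denominator = 28.211502 * 4551 = 128390.55
Step 4 — eta = 81325.26 / 128390.55 ≈ 0.63342 (5 s.f.)

0.63342


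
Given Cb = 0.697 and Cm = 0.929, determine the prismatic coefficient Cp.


Formula: Cp = Cb / Cm
Substituting: Cp = 0.697 / 0.929
Result: Cp ≈ 0.75027 (5 s.f.)

0.75027


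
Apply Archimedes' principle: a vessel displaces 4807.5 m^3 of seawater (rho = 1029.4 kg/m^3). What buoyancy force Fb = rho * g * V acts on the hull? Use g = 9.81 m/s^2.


Formula: Fb = rho * g * V
Substituting: Fb = 1029.4 * 9.81 * 4807.5
Intermediate: 1029.4 * 9.81 = 10098.414
Result: Fb = 10098.414 * 4807.5 ≈ 48548000 N (5 s.f.)

48548000 N


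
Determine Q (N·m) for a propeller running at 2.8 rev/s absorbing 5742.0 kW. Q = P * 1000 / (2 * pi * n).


Formula: Q = P_W / (2 * pi * n)
Step 1 — P_W = 5742.0 kW * 1000 = 5742000.0 W
Step 2 — 2 * pi * n = 2 * pi * 2.8 = 17.592919
Step 3 — Q = 5742000.0 / 17.592919 ≈ 326380 N·m (5 s.f.)

326380 N·m


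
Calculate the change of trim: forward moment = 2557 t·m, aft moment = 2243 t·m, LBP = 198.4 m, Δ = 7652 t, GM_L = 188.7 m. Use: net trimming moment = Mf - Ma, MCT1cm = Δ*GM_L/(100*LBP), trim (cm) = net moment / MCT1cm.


Formula: net trimming moment = Mf - Ma; MCT1cm = Δ*GM_L/(100*LBP); trim = net moment / MCT1cm
Step 1 — net trimming moment = 2557 - 2243 = 314 t·m
Step 2 — MCT1cm = 7652 * 188.7 / (100 * 198.4) = 72.7789 t·m/cm
Step 3 — trim = 314 / 72.7789 ≈ 4.3144 cm (5 s.f.)

4.3144 cm


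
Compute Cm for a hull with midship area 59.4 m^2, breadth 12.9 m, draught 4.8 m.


Formula: Cm = Am / (B * T)
Step 1 — B * T = 12.9 * 4.8 = 61.92 m^2
Step 2 — Cm = 59.4 / 61.92 ≈ 0.95930 (5 s.f.)

0.95930


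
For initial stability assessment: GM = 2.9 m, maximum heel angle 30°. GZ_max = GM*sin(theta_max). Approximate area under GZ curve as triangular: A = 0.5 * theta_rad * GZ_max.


Formula: GZ_max = GM * sin(theta); Area = 0.5 * theta_rad * GZ_max
Step 1 — GZ_max = 2.9 * sin(30°) = 2.9 * 0.5 = 1.45 m
Step 2 — theta_rad = 30 * pi/180 = 0.523599 rad
Step 3 — Area = 0.5 * 0.523599 * 1.45 ≈ 0.37961 m·rad (5 s.f.)

0.37961 m·rad


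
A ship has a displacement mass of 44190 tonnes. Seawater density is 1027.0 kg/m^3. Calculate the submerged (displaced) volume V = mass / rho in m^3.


Formula: V = mass / rho
Step 1 — convert tonnes to kg: 44190 t * 1000 = 44190000 kg
Step 2 — V = 44190000 / 1027.0 ≈ 43028 m^3 (5 s.f.)

43028 m^3


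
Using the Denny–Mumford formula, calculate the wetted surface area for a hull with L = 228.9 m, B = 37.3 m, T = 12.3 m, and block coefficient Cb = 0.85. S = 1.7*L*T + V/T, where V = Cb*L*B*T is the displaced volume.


Formula: S = 1.7*L*T + V/T with V = Cb*L*B*T, i.e. S = L * (1.7*T + Cb*B)
Step 1 — 1.7*T = 1.7 * 12.3 = 20.91 m
Step 2 — Cb*B = 0.85 * 37.3 = 31.705 m
Step 3 — 1.7*T + Cb*B = 20.91 + 31.705 = 52.615 m
Step 4 — S = 228.9 * 52.615 ≈ 12044 m^2 (5 s.f.)

12044 m^2


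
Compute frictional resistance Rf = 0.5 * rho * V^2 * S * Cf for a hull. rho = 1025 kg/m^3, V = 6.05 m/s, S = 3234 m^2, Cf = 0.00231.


Formula: Rf = 0.5 * rho * V^2 * S * Cf
Step 1 — V^2 = 6.05^2 = 36.6025
Step 2 — 0.5 * rho * V^2 = 0.5 * 1025 * 36.6025 = 18758.78125
Step 3 — Rf = 18758.78125 * 3234 * 0.00231 ≈ 140140 N (5 s.f.)

140140 N


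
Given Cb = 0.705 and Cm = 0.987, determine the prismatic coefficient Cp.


Formula: Cp = Cb / Cm
Substituting: Cp = 0.705 / 0.987
Result: Cp ≈ 0.71429 (5 s.f.)

0.71429


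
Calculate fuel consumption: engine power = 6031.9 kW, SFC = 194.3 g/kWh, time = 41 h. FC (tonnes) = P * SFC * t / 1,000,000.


Formula: FC (tonnes) = P * SFC * t / 1,000,000
Step 1 — P * SFC * t = 6031.9 * 194.3 * 41 = 48051924.97 g
Step 2 — FC (tonnes) = 48051924.97 / 1,000,000 ≈ 48.052 tonnes (5 s.f.)

48.052 tonnes


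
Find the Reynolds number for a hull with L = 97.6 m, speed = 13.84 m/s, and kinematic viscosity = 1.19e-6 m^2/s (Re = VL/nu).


Formula: Re = V * L / nu
Step 1 — V * L = 13.84 * 97.6 = 1350.784 m^2/s
Step 2 — Re = 1350.784 / 1.19e-6 = 1.14e+09

1.14e+09


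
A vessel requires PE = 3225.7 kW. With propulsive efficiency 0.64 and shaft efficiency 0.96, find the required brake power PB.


Formula: PB = PE / (eta_D * eta_S)
Step 1 — combined efficiency = eta_D * eta_S = 0.64 * 0.96 = 0.6144
Step 2 — PB = 3225.7 / 0.6144 ≈ 5250.2 kW (5 s.f.)

5250.2 kW


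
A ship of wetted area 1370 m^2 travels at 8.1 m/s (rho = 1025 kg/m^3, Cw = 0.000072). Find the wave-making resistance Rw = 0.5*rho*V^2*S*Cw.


Formula: Rw = 0.5 * rho * V^2 * S * Cw
Step 1 — V^2 = 8.1^2 = 65.61
Step 2 — 0.5 * rho * V^2 = 0.5 * 1025 * 65.61 = 33625.125
Step 3 — Rw = 33625.125 * 1370 * 0.000072 ≈ 3316.8 N (5 s.f.)

3316.8 N


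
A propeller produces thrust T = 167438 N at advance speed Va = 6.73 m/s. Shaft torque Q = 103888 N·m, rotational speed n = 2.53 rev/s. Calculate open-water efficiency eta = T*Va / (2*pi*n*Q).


Formula: eta = T * Va / (2 * pi * n * Q)
Step 1 — numerator = T * Va = 167438 * 6.73 = 1126857.74
Step 2 — 2 * pi * n = 2 * pi * 2.53 = 15.896459
Step 3 — denominator = 15.896459 * 103888 = 1651451.33
Step 4 — eta = 1126857.74 / 1651451.33 ≈ 0.68234 (5 s.f.)

0.68234


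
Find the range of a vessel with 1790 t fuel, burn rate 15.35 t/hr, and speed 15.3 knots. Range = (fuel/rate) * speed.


Formula: endurance = fuel / rate; range = endurance * speed
Step 1 — endurance = 1790 / 15.35 = 116.6124 hours
Step 2 — range = 116.6124 * 15.3 ≈ 1784.2 nautical miles (5 s.f.)

1784.2 NM


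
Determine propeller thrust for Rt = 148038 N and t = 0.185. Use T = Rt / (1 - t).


Formula: T = Rt / (1 - t)
Step 1 — (1 - t) = 1 - 0.185 = 0.815
Step 2 — T = 148038 / 0.815 ≈ 181640 N (5 s.f.)

181640 N


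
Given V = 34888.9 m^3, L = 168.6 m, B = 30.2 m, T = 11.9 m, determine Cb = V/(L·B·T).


Formula: Cb = V / (L * B * T)
Step 1 — L * B * T = 168.6 * 30.2 * 11.9 = 60591.468 m^3
Step 2 — Cb = 34888.9 / 60591.468 ≈ 0.57581 (5 s.f.)

0.57581


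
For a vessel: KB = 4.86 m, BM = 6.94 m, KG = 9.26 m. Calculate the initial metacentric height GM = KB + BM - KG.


Formula: GM = KB + BM - KG
Step 1 — KM = KB + BM = 4.86 + 6.94 = 11.8 m
Step 2 — GM = KM - KG = 11.8 - 9.26 = 2.54 m

2.54 m


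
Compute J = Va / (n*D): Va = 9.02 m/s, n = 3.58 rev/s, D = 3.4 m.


Formula: J = Va / (n * D)
Step 1 — n * D = 3.58 * 3.4 = 12.172
Step 2 — J = 9.02 / 12.172 ≈ 0.74105 (5 s.f.)

0.74105


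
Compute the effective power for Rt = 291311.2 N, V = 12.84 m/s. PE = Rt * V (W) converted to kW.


Formula: PE = Rt * V / 1000 (kW)
Step 1 — PE (W) = 291311.2 * 12.84 = 3740435.808 W
Step 2 — PE (kW) = 3740435.808 / 1000 ≈ 3740.4 kW (5 s.f.)

3740.4 kW


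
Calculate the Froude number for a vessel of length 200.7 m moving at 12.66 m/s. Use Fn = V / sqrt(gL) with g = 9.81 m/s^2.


Formula: Fn = V / sqrt(g * L)
Step 1 — g * L = 9.81 * 200.7 = 1968.867
Step 2 — sqrt(g * L) = sqrt(1968.867) = 44.371917
Step 3 — Fn = 12.66 / 44.371917 ≈ 0.28532 (5 s.f.)

0.28532


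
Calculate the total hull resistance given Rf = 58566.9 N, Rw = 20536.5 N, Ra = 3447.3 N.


Formula: Rt = Rf + Rw + Ra
Substituting: Rt = 58566.9 + 20536.5 + 3447.3
Result: Rt = 82550.7 N

82550.7 N


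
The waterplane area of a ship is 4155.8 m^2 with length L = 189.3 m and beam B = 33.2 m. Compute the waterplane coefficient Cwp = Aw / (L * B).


Formula: Cwp = Aw / (L * B)
Step 1 — L * B = 189.3 * 33.2 = 6284.76 m^2
Step 2 — Cwp = 4155.8 / 6284.76 ≈ 0.66125 (5 s.f.)

0.66125


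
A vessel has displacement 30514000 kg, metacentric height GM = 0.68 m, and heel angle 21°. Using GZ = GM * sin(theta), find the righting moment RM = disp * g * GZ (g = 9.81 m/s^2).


Formula: GZ = GM * sin(theta); RM = disp * g * GZ
Step 1 — GZ = 0.68 * sin(21°) = 0.68 * 0.358368 = 0.24369 m
Step 2 — RM = 30514000 * 9.81 * 0.24369 ≈ 72947000 N·m (5 s.f.)

72947000 N·m


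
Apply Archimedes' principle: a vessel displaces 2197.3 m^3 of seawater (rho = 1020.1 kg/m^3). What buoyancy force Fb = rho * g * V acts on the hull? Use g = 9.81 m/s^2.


Formula: Fb = rho * g * V
Substituting: Fb = 1020.1 * 9.81 * 2197.3
Intermediate: 1020.1 * 9.81 = 10007.181
Result: Fb = 10007.181 * 2197.3 ≈ 21989000 N (5 s.f.)

21989000 N


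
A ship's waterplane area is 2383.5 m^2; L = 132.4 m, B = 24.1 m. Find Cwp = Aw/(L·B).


Formula: Cwp = Aw / (L * B)
Step 1 — L * B = 132.4 * 24.1 = 3190.84 m^2
Step 2 — Cwp = 2383.5 / 3190.84 ≈ 0.74698 (5 s.f.)

0.74698


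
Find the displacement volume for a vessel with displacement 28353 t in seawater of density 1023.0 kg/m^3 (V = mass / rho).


Formula: V = mass / rho
Step 1 — convert tonnes to kg: 28353 t * 1000 = 28353000 kg
Step 2 — V = 28353000 / 1023.0 ≈ 27716 m^3 (5 s.f.)

27716 m^3


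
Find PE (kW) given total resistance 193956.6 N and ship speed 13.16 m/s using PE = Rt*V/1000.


Formula: PE = Rt * V / 1000 (kW)
Step 1 — PE (W) = 193956.6 * 13.16 = 2552468.856 W
Step 2 — PE (kW) = 2552468.856 / 1000 ≈ 2552.5 kW (5 s.f.)

2552.5 kW


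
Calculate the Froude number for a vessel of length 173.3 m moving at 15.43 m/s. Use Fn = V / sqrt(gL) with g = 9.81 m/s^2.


Formula: Fn = V / sqrt(g * L)
Step 1 — g * L = 9.81 * 173.3 = 1700.073
Step 2 — sqrt(g * L) = sqrt(1700.073) = 41.231942
Step 3 — Fn = 15.43 / 41.231942 ≈ 0.37422 (5 s.f.)

0.37422


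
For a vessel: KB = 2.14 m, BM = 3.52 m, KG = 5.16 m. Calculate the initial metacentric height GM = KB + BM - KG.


Formula: GM = KB + BM - KG
Step 1 — KM = KB + BM = 2.14 + 3.52 = 5.66 m
Step 2 — GM = KM - KG = 5.66 - 5.16 = 0.5 m

0.5 m


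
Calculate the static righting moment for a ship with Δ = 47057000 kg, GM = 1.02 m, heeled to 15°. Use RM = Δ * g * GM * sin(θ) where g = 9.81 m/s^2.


Formula: GZ = GM * sin(theta); RM = disp * g * GZ
Step 1 — GZ = 1.02 * sin(15°) = 1.02 * 0.258819 = 0.263995 m
Step 2 — RM = 47057000 * 9.81 * 0.263995 ≈ 121870000 N·m (5 s.f.)

121870000 N·m


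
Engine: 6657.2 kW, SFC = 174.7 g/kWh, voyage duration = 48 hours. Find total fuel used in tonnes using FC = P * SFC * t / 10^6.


Formula: FC (tonnes) = P * SFC * t / 1,000,000
Step 1 — P * SFC * t = 6657.2 * 174.7 * 48 = 55824616.32 g
Step 2 — FC (tonnes) = 55824616.32 / 1,000,000 ≈ 55.825 tonnes (5 s.f.)

55.825 tonnes


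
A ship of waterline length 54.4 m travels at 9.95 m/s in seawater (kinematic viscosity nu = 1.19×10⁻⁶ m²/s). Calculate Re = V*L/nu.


Formula: Re = V * L / nu
Step 1 — V * L = 9.95 * 54.4 = 541.28 m^2/s
Step 2 — Re = 541.28 / 1.19e-6 = 4.55e+08

4.55e+08


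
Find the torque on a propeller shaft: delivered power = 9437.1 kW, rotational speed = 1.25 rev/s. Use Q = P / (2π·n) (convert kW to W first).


Formula: Q = P_W / (2 * pi * n)
Step 1 — P_W = 9437.1 kW * 1000 = 9437100.0 W
Step 2 — 2 * pi * n = 2 * pi * 1.25 = 7.853982
Step 3 — Q = 9437100.0 / 7.853982 ≈ 1201600 N·m (5 s.f.)

1201600 N·m


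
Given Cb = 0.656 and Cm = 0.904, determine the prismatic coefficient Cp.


Formula: Cp = Cb / Cm
Substituting: Cp = 0.656 / 0.904
Result: Cp ≈ 0.72566 (5 s.f.)

0.72566


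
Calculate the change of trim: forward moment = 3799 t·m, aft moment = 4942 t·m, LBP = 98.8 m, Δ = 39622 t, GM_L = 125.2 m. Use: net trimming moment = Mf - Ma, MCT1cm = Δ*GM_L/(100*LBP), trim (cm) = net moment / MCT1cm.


Formula: net trimming moment = Mf - Ma; MCT1cm = Δ*GM_L/(100*LBP); trim = net moment / MCT1cm
Step 1 — net trimming moment = 3799 - 4942 = -1143 t·m
Step 2 — MCT1cm = 39622 * 125.2 / (100 * 98.8) = 502.0926 t·m/cm
Step 3 — trim = -1143 / 502.0926 ≈ -2.2765 cm (5 s.f.)

-2.2765 cm


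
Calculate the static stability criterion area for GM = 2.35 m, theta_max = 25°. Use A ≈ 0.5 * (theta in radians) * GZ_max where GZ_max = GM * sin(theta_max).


Formula: GZ_max = GM * sin(theta); Area = 0.5 * theta_rad * GZ_max
Step 1 — GZ_max = 2.35 * sin(25°) = 2.35 * 0.422618 = 0.993152 m
Step 2 — theta_rad = 25 * pi/180 = 0.436332 rad
Step 3 — Area = 0.5 * 0.436332 * 0.993152 ≈ 0.21667 m·rad (5 s.f.)

0.21667 m·rad


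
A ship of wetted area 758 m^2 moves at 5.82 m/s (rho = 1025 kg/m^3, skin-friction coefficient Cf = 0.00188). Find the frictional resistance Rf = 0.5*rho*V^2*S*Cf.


Formula: Rf = 0.5 * rho * V^2 * S * Cf
Step 1 — V^2 = 5.82^2 = 33.8724
Step 2 — 0.5 * rho * V^2 = 0.5 * 1025 * 33.8724 = 17359.605
Step 3 — Rf = 17359.605 * 758 * 0.00188 ≈ 24738 N (5 s.f.)

24738 N


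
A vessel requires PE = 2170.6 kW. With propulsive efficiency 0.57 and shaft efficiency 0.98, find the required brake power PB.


Formula: PB = PE / (eta_D * eta_S)
Step 1 — combined efficiency = eta_D * eta_S = 0.57 * 0.98 = 0.5586
Step 2 — PB = 2170.6 / 0.5586 ≈ 3885.8 kW (5 s.f.)

3885.8 kW


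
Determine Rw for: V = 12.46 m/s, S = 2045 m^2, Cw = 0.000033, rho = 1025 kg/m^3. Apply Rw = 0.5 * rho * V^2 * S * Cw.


Formula: Rw = 0.5 * rho * V^2 * S * Cw
Step 1 — V^2 = 12.46^2 = 155.2516
Step 2 — 0.5 * rho * V^2 = 0.5 * 1025 * 155.2516 = 79566.445
Step 3 — Rw = 79566.445 * 2045 * 0.000033 ≈ 5369.5 N (5 s.f.)

5369.5 N


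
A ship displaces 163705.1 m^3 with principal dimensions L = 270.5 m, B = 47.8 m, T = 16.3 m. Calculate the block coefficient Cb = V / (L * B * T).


Formula: Cb = V / (L * B * T)
Step 1 — L * B * T = 270.5 * 47.8 * 16.3 = 210757.37 m^3
Step 2 — Cb = 163705.1 / 210757.37 ≈ 0.77675 (5 s.f.)

0.77675


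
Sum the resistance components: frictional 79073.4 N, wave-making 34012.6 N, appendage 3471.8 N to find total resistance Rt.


Formula: Rt = Rf + Rw + Ra
Substituting: Rt = 79073.4 + 34012.6 + 3471.8
Result: Rt = 116557.8 N

116557.8 N


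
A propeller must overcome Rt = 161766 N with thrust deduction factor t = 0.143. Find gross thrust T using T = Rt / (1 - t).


Formula: T = Rt / (1 - t)
Step 1 — (1 - t) = 1 - 0.143 = 0.857
Step 2 — T = 161766 / 0.857 ≈ 188760 N (5 s.f.)

188760 N


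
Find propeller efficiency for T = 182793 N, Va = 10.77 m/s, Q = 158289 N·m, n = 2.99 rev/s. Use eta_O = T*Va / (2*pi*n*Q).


Formula: eta = T * Va / (2 * pi * n * Q)
Step 1 — numerator = T * Va = 182793 * 10.77 = 1968680.61
Step 2 — 2 * pi * n = 2 * pi * 2.99 = 18.786724
Step 3 — denominator = 18.786724 * 158289 = 2973731.76
Step 4 — eta = 1968680.61 / 2973731.76 ≈ 0.66202 (5 s.f.)

0.66202


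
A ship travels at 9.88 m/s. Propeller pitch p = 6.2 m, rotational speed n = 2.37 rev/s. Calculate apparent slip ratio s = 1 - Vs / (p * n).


Formula: s = 1 - Vs / (p * n)
Step 1 — p * n = 6.2 * 2.37 = 14.694
Step 2 — Vs / (p*n) = 9.88 / 14.694 = 0.672383 (6 d.p.)
Step 3 — s = 1 - 0.672383 = 0.327617

0.327617


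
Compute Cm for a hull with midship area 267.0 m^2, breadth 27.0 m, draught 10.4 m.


Formula: Cm = Am / (B * T)
Step 1 — B * T = 27.0 * 10.4 = 280.8 m^2
Step 2 — Cm = 267.0 / 280.8 ≈ 0.95085 (5 s.f.)

0.95085


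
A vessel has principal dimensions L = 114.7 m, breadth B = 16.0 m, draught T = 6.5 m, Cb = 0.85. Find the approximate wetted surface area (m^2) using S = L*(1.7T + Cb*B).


Formula: S = 1.7*L*T + V/T with V = Cb*L*B*T, i.e. S = L * (1.7*T + Cb*B)
Step 1 — 1.7*T = 1.7 * 6.5 = 11.05 m
Step 2 — Cb*B = 0.85 * 16.0 = 13.6 m
Step 3 — 1.7*T + Cb*B = 11.05 + 13.6 = 24.65 m
Step 4 — S = 114.7 * 24.65 ≈ 2827.4 m^2 (5 s.f.)

2827.4 m^2


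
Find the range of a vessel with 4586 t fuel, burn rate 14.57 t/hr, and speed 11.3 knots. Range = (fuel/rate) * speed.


Formula: endurance = fuel / rate; range = endurance * speed
Step 1 — endurance = 4586 / 14.57 = 314.7563 hours
Step 2 — range = 314.7563 * 11.3 ≈ 3556.7 nautical miles (5 s.f.)

3556.7 NM


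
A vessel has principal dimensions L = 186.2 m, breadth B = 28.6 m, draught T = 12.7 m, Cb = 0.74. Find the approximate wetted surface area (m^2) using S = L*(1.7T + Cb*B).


Formula: S = 1.7*L*T + V/T with V = Cb*L*B*T, i.e. S = L * (1.7*T + Cb*B)
Step 1 — 1.7*T = 1.7 * 12.7 = 21.59 m
Step 2 — Cb*B = 0.74 * 28.6 = 21.164 m
Step 3 — 1.7*T + Cb*B = 21.59 + 21.164 = 42.754 m
Step 4 — S = 186.2 * 42.754 ≈ 7960.8 m^2 (5 s.f.)

7960.8 m^2


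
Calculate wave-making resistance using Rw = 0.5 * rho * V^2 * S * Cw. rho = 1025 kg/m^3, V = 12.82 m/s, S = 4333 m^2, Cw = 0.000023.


Formula: Rw = 0.5 * rho * V^2 * S * Cw
Step 1 — V^2 = 12.82^2 = 164.3524
Step 2 — 0.5 * rho * V^2 = 0.5 * 1025 * 164.3524 = 84230.605
Step 3 — Rw = 84230.605 * 4333 * 0.000023 ≈ 8394.3 N (5 s.f.)

8394.3 N


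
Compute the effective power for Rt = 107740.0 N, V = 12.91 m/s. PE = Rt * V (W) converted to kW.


Formula: PE = Rt * V / 1000 (kW)
Step 1 — PE (W) = 107740.0 * 12.91 = 1390923.4 W
Step 2 — PE (kW) = 1390923.4 / 1000 ≈ 1390.9 kW (5 s.f.)

1390.9 kW


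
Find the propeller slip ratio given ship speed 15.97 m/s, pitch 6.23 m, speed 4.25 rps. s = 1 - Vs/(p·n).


Formula: s = 1 - Vs / (p * n)
Step 1 — p * n = 6.23 * 4.25 = 26.4775
Step 2 — Vs / (p*n) = 15.97 / 26.4775 = 0.603154 (6 d.p.)
Step 3 — s = 1 - 0.603154 = 0.396846

0.396846


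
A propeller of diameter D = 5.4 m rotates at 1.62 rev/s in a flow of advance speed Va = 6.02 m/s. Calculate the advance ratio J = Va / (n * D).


Formula: J = Va / (n * D)
Step 1 — n * D = 1.62 * 5.4 = 8.748
Step 2 — J = 6.02 / 8.748 ≈ 0.68816 (5 s.f.)

0.68816


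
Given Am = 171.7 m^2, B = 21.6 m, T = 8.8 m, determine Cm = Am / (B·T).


Formula: Cm = Am / (B * T)
Step 1 — B * T = 21.6 * 8.8 = 190.08 m^2
Step 2 — Cm = 171.7 / 190.08 ≈ 0.90330 (5 s.f.)

0.90330


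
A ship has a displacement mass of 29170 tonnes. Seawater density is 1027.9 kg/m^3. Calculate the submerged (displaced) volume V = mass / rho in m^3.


Formula: V = mass / rho
Step 1 — convert tonnes to kg: 29170 t * 1000 = 29170000 kg
Step 2 — V = 29170000 / 1027.9 ≈ 28378 m^3 (5 s.f.)

28378 m^3


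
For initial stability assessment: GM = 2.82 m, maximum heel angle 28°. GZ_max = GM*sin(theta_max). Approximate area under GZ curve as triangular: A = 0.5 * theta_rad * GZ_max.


Formula: GZ_max = GM * sin(theta); Area = 0.5 * theta_rad * GZ_max
Step 1 — GZ_max = 2.82 * sin(28°) = 2.82 * 0.469472 = 1.323911 m
Step 2 — theta_rad = 28 * pi/180 = 0.488692 rad
Step 3 — Area = 0.5 * 0.488692 * 1.323911 ≈ 0.32349 m·rad (5 s.f.)

0.32349 m·rad


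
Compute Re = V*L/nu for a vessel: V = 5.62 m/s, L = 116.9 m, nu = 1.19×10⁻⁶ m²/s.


Formula: Re = V * L / nu
Step 1 — V * L = 5.62 * 116.9 = 656.978 m^2/s
Step 2 — Re = 656.978 / 1.19e-6 = 5.52e+08

5.52e+08


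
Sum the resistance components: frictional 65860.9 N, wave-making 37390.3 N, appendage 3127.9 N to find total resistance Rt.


Formula: Rt = Rf + Rw + Ra
Substituting: Rt = 65860.9 + 37390.3 + 3127.9
Result: Rt = 106379.1 N

106379.1 N


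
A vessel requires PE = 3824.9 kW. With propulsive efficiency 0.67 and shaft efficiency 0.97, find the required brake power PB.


Formula: PB = PE / (eta_D * eta_S)
Step 1 — combined efficiency = eta_D * eta_S = 0.67 * 0.97 = 0.6499
Step 2 — PB = 3824.9 / 0.6499 ≈ 5885.4 kW (5 s.f.)

5885.4 kW


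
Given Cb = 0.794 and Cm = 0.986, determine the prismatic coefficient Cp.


Formula: Cp = Cb / Cm
Substituting: Cp = 0.794 / 0.986
Result: Cp ≈ 0.80527 (5 s.f.)

0.80527


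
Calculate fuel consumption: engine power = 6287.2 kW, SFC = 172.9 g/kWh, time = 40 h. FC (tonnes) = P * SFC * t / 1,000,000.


Formula: FC (tonnes) = P * SFC * t / 1,000,000
Step 1 — P * SFC * t = 6287.2 * 172.9 * 40 = 43482275.2 g
Step 2 — FC (tonnes) = 43482275.2 / 1,000,000 ≈ 43.482 tonnes (5 s.f.)

43.482 tonnes


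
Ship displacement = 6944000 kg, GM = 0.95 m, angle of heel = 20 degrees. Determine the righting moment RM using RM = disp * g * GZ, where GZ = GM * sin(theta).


Formula: GZ = GM * sin(theta); RM = disp * g * GZ
Step 1 — GZ = 0.95 * sin(20°) = 0.95 * 0.34202 = 0.324919 m
Step 2 — RM = 6944000 * 9.81 * 0.324919 ≈ 22134000 N·m (5 s.f.)

22134000 N·m


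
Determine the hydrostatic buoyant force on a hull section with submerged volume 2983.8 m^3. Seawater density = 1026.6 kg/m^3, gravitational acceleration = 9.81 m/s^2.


Formula: Fb = rho * g * V
Substituting: Fb = 1026.6 * 9.81 * 2983.8
Intermediate: 1026.6 * 9.81 = 10070.946
Result: Fb = 10070.946 * 2983.8 ≈ 30050000 N (5 s.f.)

30050000 N


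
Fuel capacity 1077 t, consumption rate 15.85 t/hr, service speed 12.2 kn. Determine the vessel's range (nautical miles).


Formula: endurance = fuel / rate; range = endurance * speed
Step 1 — endurance = 1077 / 15.85 = 67.9495 hours
Step 2 — range = 67.9495 * 12.2 ≈ 828.98 nautical miles (5 s.f.)

828.98 NM


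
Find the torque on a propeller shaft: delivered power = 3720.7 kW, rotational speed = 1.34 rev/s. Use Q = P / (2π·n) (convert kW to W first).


Formula: Q = P_W / (2 * pi * n)
Step 1 — P_W = 3720.7 kW * 1000 = 3720700.0 W
Step 2 — 2 * pi * n = 2 * pi * 1.34 = 8.419468
Step 3 — Q = 3720700.0 / 8.419468 ≈ 441920 N·m (5 s.f.)

441920 N·m


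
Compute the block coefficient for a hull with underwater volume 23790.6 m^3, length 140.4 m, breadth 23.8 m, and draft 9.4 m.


Formula: Cb = V / (L * B * T)
Step 1 — L * B * T = 140.4 * 23.8 * 9.4 = 31410.288 m^3
Step 2 — Cb = 23790.6 / 31410.288 ≈ 0.75741 (5 s.f.)

0.75741


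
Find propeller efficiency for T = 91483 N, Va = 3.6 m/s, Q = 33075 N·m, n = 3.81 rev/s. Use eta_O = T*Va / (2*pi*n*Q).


Formula: eta = T * Va / (2 * pi * n * Q)
Step 1 — numerator = T * Va = 91483 * 3.6 = 329338.8
Step 2 — 2 * pi * n = 2 * pi * 3.81 = 23.938936
Step 3 — denominator = 23.938936 * 33075 = 791780.31
Step 4 — eta = 329338.8 / 791780.31 ≈ 0.41595 (5 s.f.)

0.41595


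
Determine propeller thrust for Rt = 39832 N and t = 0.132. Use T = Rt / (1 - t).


Formula: T = Rt / (1 - t)
Step 1 — (1 - t) = 1 - 0.132 = 0.868
Step 2 — T = 39832 / 0.868 ≈ 45889 N (5 s.f.)

45889 N


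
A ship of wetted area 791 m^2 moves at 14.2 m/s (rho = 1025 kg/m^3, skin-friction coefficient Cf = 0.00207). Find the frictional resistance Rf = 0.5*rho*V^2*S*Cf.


Formula: Rf = 0.5 * rho * V^2 * S * Cf
Step 1 — V^2 = 14.2^2 = 201.64
Step 2 — 0.5 * rho * V^2 = 0.5 * 1025 * 201.64 = 103340.5
Step 3 — Rf = 103340.5 * 791 * 0.00207 ≈ 169210 N (5 s.f.)

169210 N


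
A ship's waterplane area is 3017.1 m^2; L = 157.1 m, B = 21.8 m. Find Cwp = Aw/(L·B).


Formula: Cwp = Aw / (L * B)
Step 1 — L * B = 157.1 * 21.8 = 3424.78 m^2
Step 2 — Cwp = 3017.1 / 3424.78 ≈ 0.88096 (5 s.f.)

0.88096


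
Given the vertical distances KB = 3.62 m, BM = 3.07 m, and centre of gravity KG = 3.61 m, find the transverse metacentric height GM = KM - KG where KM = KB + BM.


Formula: GM = KB + BM - KG
Step 1 — KM = KB + BM = 3.62 + 3.07 = 6.69 m
Step 2 — GM = KM - KG = 6.69 - 3.61 = 3.08 m

3.08 m


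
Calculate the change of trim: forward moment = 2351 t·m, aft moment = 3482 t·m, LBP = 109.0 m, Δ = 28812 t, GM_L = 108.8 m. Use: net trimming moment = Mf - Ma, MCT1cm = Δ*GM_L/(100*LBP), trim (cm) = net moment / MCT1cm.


Formula: net trimming moment = Mf - Ma; MCT1cm = Δ*GM_L/(100*LBP); trim = net moment / MCT1cm
Step 1 — net trimming moment = 2351 - 3482 = -1131 t·m
Step 2 — MCT1cm = 28812 * 108.8 / (100 * 109.0) = 287.5913 t·m/cm
Step 3 — trim = -1131 / 287.5913 ≈ -3.9327 cm (5 s.f.)

-3.9327 cm


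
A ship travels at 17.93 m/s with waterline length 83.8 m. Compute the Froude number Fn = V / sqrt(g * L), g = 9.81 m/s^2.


Formula: Fn = V / sqrt(g * L)
Step 1 — g * L = 9.81 * 83.8 = 822.078
Step 2 — sqrt(g * L) = sqrt(822.078) = 28.671903
Step 3 — Fn = 17.93 / 28.671903 ≈ 0.62535 (5 s.f.)

0.62535


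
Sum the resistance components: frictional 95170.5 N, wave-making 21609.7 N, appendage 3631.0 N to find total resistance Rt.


Formula: Rt = Rf + Rw + Ra
Substituting: Rt = 95170.5 + 21609.7 + 3631.0
Result: Rt = 120411.2 N

120411.2 N


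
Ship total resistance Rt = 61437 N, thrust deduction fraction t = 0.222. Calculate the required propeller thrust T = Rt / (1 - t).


Formula: T = Rt / (1 - t)
Step 1 — (1 - t) = 1 - 0.222 = 0.778
Step 2 — T = 61437 / 0.778 ≈ 78968 N (5 s.f.)

78968 N


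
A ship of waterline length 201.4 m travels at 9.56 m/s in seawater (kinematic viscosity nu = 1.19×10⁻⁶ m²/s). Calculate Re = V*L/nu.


Formula: Re = V * L / nu
Step 1 — V * L = 9.56 * 201.4 = 1925.384 m^2/s
Step 2 — Re = 1925.384 / 1.19e-6 = 1.62e+09

1.62e+09


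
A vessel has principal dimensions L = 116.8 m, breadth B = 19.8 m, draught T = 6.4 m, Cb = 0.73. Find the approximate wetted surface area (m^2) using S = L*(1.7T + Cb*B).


Formula: S = 1.7*L*T + V/T with V = Cb*L*B*T, i.e. S = L * (1.7*T + Cb*B)
Step 1 — 1.7*T = 1.7 * 6.4 = 10.88 m
Step 2 — Cb*B = 0.73 * 19.8 = 14.454 m
Step 3 — 1.7*T + Cb*B = 10.88 + 14.454 = 25.334 m
Step 4 — S = 116.8 * 25.334 ≈ 2959.0 m^2 (5 s.f.)

2959.0 m^2


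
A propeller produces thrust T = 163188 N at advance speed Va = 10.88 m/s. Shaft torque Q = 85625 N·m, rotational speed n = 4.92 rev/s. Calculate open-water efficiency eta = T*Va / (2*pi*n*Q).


Formula: eta = T * Va / (2 * pi * n * Q)
Step 1 — numerator = T * Va = 163188 * 10.88 = 1775485.44
Step 2 — 2 * pi * n = 2 * pi * 4.92 = 30.913272
Step 3 — denominator = 30.913272 * 85625 = 2646948.92
Step 4 — eta = 1775485.44 / 2646948.92 ≈ 0.67077 (5 s.f.)

0.67077


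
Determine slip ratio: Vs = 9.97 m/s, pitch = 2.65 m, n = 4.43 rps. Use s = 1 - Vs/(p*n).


Formula: s = 1 - Vs / (p * n)
Step 1 — p * n = 2.65 * 4.43 = 11.7395
Step 2 — Vs / (p*n) = 9.97 / 11.7395 = 0.84927 (6 d.p.)
Step 3 — s = 1 - 0.84927 = 0.15073

0.15073


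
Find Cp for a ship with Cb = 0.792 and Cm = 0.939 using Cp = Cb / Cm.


Formula: Cp = Cb / Cm
Substituting: Cp = 0.792 / 0.939
Result: Cp ≈ 0.84345 (5 s.f.)

0.84345


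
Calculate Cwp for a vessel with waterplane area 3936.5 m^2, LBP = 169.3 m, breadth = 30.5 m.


Formula: Cwp = Aw / (L * B)
Step 1 — L * B = 169.3 * 30.5 = 5163.65 m^2
Step 2 — Cwp = 3936.5 / 5163.65 ≈ 0.76235 (5 s.f.)

0.76235


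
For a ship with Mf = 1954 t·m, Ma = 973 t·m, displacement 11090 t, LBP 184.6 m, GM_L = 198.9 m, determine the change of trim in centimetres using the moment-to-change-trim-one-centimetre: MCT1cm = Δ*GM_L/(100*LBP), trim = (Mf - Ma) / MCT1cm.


Formula: net trimming moment = Mf - Ma; MCT1cm = Δ*GM_L/(100*LBP); trim = net moment / MCT1cm
Step 1 — net trimming moment = 1954 - 973 = 981 t·m
Step 2 — MCT1cm = 11090 * 198.9 / (100 * 184.6) = 119.4908 t·m/cm
Step 3 — trim = 981 / 119.4908 ≈ 8.2098 cm (5 s.f.)

8.2098 cm


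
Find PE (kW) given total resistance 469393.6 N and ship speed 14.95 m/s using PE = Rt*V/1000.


Formula: PE = Rt * V / 1000 (kW)
Step 1 — PE (W) = 469393.6 * 14.95 = 7017434.32 W
Step 2 — PE (kW) = 7017434.32 / 1000 ≈ 7017.4 kW (5 s.f.)

7017.4 kW


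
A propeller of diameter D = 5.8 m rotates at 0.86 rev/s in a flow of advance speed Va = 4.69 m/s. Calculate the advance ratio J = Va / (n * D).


Formula: J = Va / (n * D)
Step 1 — n * D = 0.86 * 5.8 = 4.988
Step 2 — J = 4.69 / 4.988 ≈ 0.94026 (5 s.f.)

0.94026
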